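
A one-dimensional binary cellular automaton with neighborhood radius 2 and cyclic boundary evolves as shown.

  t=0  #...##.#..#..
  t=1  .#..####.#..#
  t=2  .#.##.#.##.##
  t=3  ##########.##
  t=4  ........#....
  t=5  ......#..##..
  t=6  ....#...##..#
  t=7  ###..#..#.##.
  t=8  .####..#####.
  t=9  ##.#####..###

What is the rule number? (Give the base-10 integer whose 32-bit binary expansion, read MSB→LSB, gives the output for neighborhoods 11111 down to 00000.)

1451059682

  [31] ##### => .  t=3,i=0
  [30] ####. => #  t=1,i=6
  [29] ###.# => .  t=1,i=7
  [28] ###.. => #  t=7,i=2
  [27] ##.## => .  t=2,i=10
  [26] ##.#. => #  t=0,i=6
  [25] ##..# => #  t=6,i=10
  [24] ##... => .  t=5,i=11
  [23] #.### => .  t=3,i=11
  [22] #.##. => #  t=2,i=3
  [21] #.#.# => #  t=2,i=1
  [20] #.#.. => #  t=0,i=7
  [19] #..## => #  t=1,i=3
  [18] #..#. => #  t=0,i=9
  [17] #...# => .  t=0,i=2
  [16] #.... => #  t=4,i=10
  [15] .#### => .  t=1,i=5
  [14] .###. => #  t=7,i=1
  [13] .##.# => #  t=0,i=5
  [12] .##.. => .  t=5,i=10
  [11] .#.## => #  t=2,i=2
  [10] .#.#. => .  t=1,i=0
  [9] .#..# => .  t=0,i=8
  [8] .#... => #  t=0,i=1
  [7] ..### => #  t=1,i=4
  [6] ..##. => #  t=0,i=4
  [5] ..#.# => #  t=1,i=12
  [4] ..#.. => .  t=0,i=0
  [3] ...## => .  t=0,i=3
  [2] ...#. => .  t=4,i=7
  [1] ....# => #  t=4,i=6
  [0] ..... => .  t=4,i=0
  bits 01010110011111010110100111100010 = 1451059682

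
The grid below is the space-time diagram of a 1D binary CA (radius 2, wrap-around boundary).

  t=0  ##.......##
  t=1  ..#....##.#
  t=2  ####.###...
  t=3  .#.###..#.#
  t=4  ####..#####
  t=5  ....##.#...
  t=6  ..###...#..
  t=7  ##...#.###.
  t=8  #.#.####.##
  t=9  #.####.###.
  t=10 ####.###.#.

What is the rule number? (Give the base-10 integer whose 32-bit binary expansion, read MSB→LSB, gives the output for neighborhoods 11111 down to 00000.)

  nb #####: next=.  (t=4,i=0, bit31=0)
  nb ####.: next=.  (t=0,i=0, bit30=0)
  nb ###.#: next=#  (t=2,i=3, bit29=1)
  nb ###..: next=.  (t=0,i=1, bit28=0)
  nb ##.##: next=#  (t=2,i=4, bit27=1)
  nb ##.#.: next=.  (t=1,i=9, bit26=0)
  nb ##..#: next=#  (t=3,i=6, bit25=1)
  nb ##...: next=#  (t=0,i=2, bit24=1)
  nb #.###: next=#  (t=2,i=5, bit23=1)
  nb #.##.: next=#  (t=7,i=0, bit22=1)
  nb #.#.#: next=#  (t=3,i=1, bit21=1)
  nb #.#..: next=.  (t=1,i=10, bit20=0)
  nb #..##: next=#  (t=4,i=5, bit19=1)
  nb #..#.: next=#  (t=1,i=1, bit18=1)
  nb #...#: next=.  (t=2,i=9, bit17=0)
  nb #....: next=.  (t=0,i=3, bit16=0)
  nb .####: next=#  (t=0,i=10, bit15=1)
  nb .###.: next=.  (t=2,i=6, bit14=0)
  nb .##.#: next=.  (t=1,i=8, bit13=0)
  nb .##..: next=.  (t=7,i=1, bit12=0)
  nb .#.##: next=#  (t=3,i=2, bit11=1)
  nb .#.#.: next=#  (t=3,i=0, bit10=1)
  nb .#..#: next=#  (t=1,i=0, bit9=1)
  nb .#...: next=#  (t=1,i=3, bit8=1)
  nb ..###: next=.  (t=0,i=9, bit7=0)
  nb ..##.: next=#  (t=1,i=7, bit6=1)
  nb ..#.#: next=#  (t=3,i=8, bit5=1)
  nb ..#..: next=#  (t=1,i=2, bit4=1)
  nb ...##: next=#  (t=0,i=8, bit3=1)
  nb ...#.: next=#  (t=6,i=7, bit2=1)
  nb ....#: next=#  (t=0,i=7, bit1=1)
  nb .....: next=.  (t=0,i=4, bit0=0)
  bits 00101011111011001000111101111110 = 736923518

736923518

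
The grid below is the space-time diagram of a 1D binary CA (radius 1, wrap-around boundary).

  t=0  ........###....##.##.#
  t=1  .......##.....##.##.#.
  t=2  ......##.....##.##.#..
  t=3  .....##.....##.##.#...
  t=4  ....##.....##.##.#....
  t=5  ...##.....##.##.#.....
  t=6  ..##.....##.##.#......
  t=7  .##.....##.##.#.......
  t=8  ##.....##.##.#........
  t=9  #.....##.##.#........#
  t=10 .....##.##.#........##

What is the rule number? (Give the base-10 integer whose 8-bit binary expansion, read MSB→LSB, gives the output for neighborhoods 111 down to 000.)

42

  [7] ### => .  t=0,i=9
  [6] ##. => .  t=0,i=10
  [5] #.# => #  t=0,i=17
  [4] #.. => .  t=0,i=0
  [3] .## => #  t=0,i=8
  [2] .#. => .  t=0,i=21
  [1] ..# => #  t=0,i=7
  [0] ... => .  t=0,i=1
  bits 00101010 = 42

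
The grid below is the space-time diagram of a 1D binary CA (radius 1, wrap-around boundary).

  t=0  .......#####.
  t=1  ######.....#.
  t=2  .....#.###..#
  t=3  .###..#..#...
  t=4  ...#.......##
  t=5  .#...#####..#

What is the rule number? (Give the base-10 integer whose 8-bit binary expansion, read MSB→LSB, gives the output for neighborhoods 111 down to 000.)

  [7] ### => .  t=0,i=8
  [6] ##. => #  t=0,i=11
  [5] #.# => #  t=1,i=12
  [4] #.. => .  t=0,i=12
  [3] .## => .  t=0,i=7
  [2] .#. => .  t=1,i=11
  [1] ..# => .  t=0,i=6
  [0] ... => #  t=0,i=0
  bits 01100001 = 97

97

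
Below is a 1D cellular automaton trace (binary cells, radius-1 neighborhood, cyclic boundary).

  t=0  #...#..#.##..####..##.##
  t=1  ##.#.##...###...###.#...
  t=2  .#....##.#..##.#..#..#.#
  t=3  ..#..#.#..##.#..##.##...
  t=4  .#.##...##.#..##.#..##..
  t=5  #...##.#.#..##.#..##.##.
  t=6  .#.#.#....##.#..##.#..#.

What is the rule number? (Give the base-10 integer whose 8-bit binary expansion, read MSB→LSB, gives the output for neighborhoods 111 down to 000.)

82

  ###|.  b7=0 t=0,i=14
  ##.|#  b6=1 t=0,i=0
  #.#|.  b5=0 t=0,i=8
  #..|#  b4=1 t=0,i=1
  .##|.  b3=0 t=0,i=9
  .#.|.  b2=0 t=0,i=4
  ..#|#  b1=1 t=0,i=3
  ...|.  b0=0 t=0,i=2
  bits 01010010 = 82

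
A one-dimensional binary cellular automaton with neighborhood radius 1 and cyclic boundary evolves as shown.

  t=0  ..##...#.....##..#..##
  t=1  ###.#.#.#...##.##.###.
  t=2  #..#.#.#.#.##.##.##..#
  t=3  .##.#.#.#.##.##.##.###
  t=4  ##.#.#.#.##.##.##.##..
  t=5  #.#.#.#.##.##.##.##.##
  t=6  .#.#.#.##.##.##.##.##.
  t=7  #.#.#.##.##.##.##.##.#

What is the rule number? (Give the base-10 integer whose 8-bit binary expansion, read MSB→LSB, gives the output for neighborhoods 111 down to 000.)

58

  [7] ### => .  t=1,i=1
  [6] ##. => .  t=0,i=3
  [5] #.# => #  t=1,i=3
  [4] #.. => #  t=0,i=0
  [3] .## => #  t=0,i=2
  [2] .#. => .  t=0,i=7
  [1] ..# => #  t=0,i=1
  [0] ... => .  t=0,i=5
  bits 00111010 = 58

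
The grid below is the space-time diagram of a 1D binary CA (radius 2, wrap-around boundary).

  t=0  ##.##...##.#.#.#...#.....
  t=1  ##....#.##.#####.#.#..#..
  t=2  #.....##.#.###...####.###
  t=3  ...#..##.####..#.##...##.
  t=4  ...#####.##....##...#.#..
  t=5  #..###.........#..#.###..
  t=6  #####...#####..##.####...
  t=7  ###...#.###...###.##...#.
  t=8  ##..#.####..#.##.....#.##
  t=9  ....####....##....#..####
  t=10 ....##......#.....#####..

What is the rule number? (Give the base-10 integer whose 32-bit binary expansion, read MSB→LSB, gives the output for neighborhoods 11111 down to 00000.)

2159734513

  ##### -> #   bit 31 = 1  t=1,i=13
  ####. -> .   bit 30 = 0  t=1,i=14
  ###.# -> .   bit 29 = 0  t=1,i=15
  ###.. -> .   bit 28 = 0  t=2,i=0
  ##.## -> .   bit 27 = 0  t=0,i=2
  ##.#. -> .   bit 26 = 0  t=0,i=10
  ##..# -> .   bit 25 = 0  t=3,i=13
  ##... -> .   bit 24 = 0  t=0,i=5
  #.### -> #   bit 23 = 1  t=1,i=11
  #.##. -> .   bit 22 = 0  t=0,i=3
  #.#.# -> #   bit 21 = 1  t=0,i=11
  #.#.. -> #   bit 20 = 1  t=0,i=15
  #..## -> #   bit 19 = 1  t=1,i=24
  #..#. -> .   bit 18 = 0  t=1,i=21
  #...# -> #   bit 17 = 1  t=0,i=6
  #.... -> .   bit 16 = 0  t=0,i=21
  .#### -> #   bit 15 = 1  t=1,i=12
  .###. -> #   bit 14 = 1  t=2,i=12
  .##.# -> #   bit 13 = 1  t=0,i=1
  .##.. -> .   bit 12 = 0  t=0,i=4
  .#.## -> #   bit 11 = 1  t=1,i=7
  .#.#. -> #   bit 10 = 1  t=0,i=12
  .#..# -> #   bit 9 = 1  t=1,i=20
  .#... -> .   bit 8 = 0  t=0,i=16
  ..### -> #   bit 7 = 1  t=2,i=17
  ..##. -> #   bit 6 = 1  t=0,i=0
  ..#.# -> #   bit 5 = 1  t=1,i=6
  ..#.. -> #   bit 4 = 1  t=0,i=19
  ...## -> .   bit 3 = 0  t=0,i=7
  ...#. -> .   bit 2 = 0  t=0,i=18
  ....# -> .   bit 1 = 0  t=0,i=23
  ..... -> #   bit 0 = 1  t=0,i=22
  bits 10000000101110101110111011110001 = 2159734513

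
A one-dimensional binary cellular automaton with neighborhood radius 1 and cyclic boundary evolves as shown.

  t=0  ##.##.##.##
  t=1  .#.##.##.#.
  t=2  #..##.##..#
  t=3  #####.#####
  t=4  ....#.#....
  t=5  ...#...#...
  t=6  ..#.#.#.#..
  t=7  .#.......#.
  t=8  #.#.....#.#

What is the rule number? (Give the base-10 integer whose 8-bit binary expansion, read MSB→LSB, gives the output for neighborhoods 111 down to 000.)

  ### -> .   bit 7 = 0  t=0,i=0
  ##. -> #   bit 6 = 1  t=0,i=1
  #.# -> .   bit 5 = 0  t=0,i=2
  #.. -> #   bit 4 = 1  t=1,i=10
  .## -> #   bit 3 = 1  t=0,i=3
  .#. -> .   bit 2 = 0  t=1,i=1
  ..# -> #   bit 1 = 1  t=1,i=0
  ... -> .   bit 0 = 0  t=4,i=0
  bits 01011010 = 90

90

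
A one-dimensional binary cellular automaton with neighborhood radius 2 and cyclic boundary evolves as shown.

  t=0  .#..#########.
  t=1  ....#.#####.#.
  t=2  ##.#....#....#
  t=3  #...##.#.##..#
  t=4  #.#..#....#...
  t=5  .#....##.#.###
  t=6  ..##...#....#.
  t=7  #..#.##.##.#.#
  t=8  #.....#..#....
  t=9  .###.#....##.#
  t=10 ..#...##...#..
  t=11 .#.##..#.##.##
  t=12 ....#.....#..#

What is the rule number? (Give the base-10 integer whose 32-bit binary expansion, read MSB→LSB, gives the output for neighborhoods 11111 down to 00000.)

  #####|#  b31=1 t=0,i=6
  ####.|.  b30=0 t=0,i=11
  ###.#|.  b29=0 t=1,i=10
  ###..|#  b28=1 t=0,i=12
  ##.##|.  b27=0 t=7,i=7
  ##.#.|.  b26=0 t=1,i=11
  ##..#|.  b25=0 t=0,i=13
  ##...|.  b24=0 t=3,i=1
  #.###|.  b23=0 t=1,i=6
  #.##.|.  b22=0 t=3,i=9
  #.#.#|.  b21=0 t=3,i=7
  #.#..|.  b20=0 t=1,i=12
  #..##|.  b19=0 t=0,i=3
  #..#.|.  b18=0 t=0,i=0
  #...#|#  b17=1 t=3,i=2
  #....|#  b16=1 t=1,i=0
  .####|.  b15=0 t=0,i=5
  .###.|#  b14=1 t=2,i=0
  .##.#|#  b13=1 t=3,i=5
  .##..|#  b12=1 t=3,i=0
  .#.##|.  b11=0 t=1,i=5
  .#.#.|#  b10=1 t=4,i=1
  .#..#|.  b9=0 t=0,i=2
  .#...|#  b8=1 t=1,i=13
  ..###|#  b7=1 t=0,i=4
  ..##.|.  b6=0 t=3,i=4
  ..#.#|.  b5=0 t=1,i=4
  ..#..|.  b4=0 t=0,i=1
  ...##|.  b3=0 t=2,i=12
  ...#.|#  b2=1 t=1,i=3
  ....#|.  b1=0 t=1,i=2
  .....|#  b0=1 t=1,i=1
  bits 10010000000000110111010110000101 = 2416145797

2416145797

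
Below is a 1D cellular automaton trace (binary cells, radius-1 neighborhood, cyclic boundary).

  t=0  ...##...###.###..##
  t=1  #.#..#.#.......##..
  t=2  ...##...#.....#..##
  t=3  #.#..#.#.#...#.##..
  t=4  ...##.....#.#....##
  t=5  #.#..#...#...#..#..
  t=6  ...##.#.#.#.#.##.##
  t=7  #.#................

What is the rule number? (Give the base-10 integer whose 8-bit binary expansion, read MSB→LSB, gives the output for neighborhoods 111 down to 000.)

  ### -> .   bit 7 = 0  t=0,i=9
  ##. -> .   bit 6 = 0  t=0,i=4
  #.# -> .   bit 5 = 0  t=0,i=11
  #.. -> #   bit 4 = 1  t=0,i=0
  .## -> .   bit 3 = 0  t=0,i=3
  .#. -> .   bit 2 = 0  t=1,i=0
  ..# -> #   bit 1 = 1  t=0,i=2
  ... -> .   bit 0 = 0  t=0,i=1
  bits 00010010 = 18

18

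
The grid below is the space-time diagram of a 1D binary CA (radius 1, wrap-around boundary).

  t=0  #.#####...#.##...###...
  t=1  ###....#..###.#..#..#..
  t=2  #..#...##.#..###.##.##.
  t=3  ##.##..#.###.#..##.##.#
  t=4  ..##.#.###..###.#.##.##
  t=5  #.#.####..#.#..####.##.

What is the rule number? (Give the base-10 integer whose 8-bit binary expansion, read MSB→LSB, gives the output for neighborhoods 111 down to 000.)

60

  ### -> .   bit 7 = 0  t=0,i=3
  ##. -> .   bit 6 = 0  t=0,i=6
  #.# -> #   bit 5 = 1  t=0,i=1
  #.. -> #   bit 4 = 1  t=0,i=7
  .## -> #   bit 3 = 1  t=0,i=2
  .#. -> #   bit 2 = 1  t=0,i=0
  ..# -> .   bit 1 = 0  t=0,i=9
  ... -> .   bit 0 = 0  t=0,i=8
  bits 00111100 = 60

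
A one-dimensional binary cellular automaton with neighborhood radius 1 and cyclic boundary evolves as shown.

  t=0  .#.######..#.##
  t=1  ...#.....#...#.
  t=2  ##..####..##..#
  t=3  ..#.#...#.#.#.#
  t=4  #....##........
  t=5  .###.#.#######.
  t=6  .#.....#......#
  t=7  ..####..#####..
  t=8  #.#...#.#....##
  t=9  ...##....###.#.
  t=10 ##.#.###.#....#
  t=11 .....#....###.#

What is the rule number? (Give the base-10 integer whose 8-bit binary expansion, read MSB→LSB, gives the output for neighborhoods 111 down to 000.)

25

  nb ###: next=.  (t=0,i=4, bit7=0)
  nb ##.: next=.  (t=0,i=8, bit6=0)
  nb #.#: next=.  (t=0,i=0, bit5=0)
  nb #..: next=#  (t=0,i=9, bit4=1)
  nb .##: next=#  (t=0,i=3, bit3=1)
  nb .#.: next=.  (t=0,i=1, bit2=0)
  nb ..#: next=.  (t=0,i=10, bit1=0)
  nb ...: next=#  (t=1,i=0, bit0=1)
  bits 00011001 = 25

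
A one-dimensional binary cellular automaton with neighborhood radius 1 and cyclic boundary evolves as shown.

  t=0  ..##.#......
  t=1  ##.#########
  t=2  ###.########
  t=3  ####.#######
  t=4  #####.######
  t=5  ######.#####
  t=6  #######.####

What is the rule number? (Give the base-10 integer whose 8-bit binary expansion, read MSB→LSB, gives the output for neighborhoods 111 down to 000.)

247

  ###|#  b7=1 t=1,i=0
  ##.|#  b6=1 t=0,i=3
  #.#|#  b5=1 t=0,i=4
  #..|#  b4=1 t=0,i=6
  .##|.  b3=0 t=0,i=2
  .#.|#  b2=1 t=0,i=5
  ..#|#  b1=1 t=0,i=1
  ...|#  b0=1 t=0,i=0
  bits 11110111 = 247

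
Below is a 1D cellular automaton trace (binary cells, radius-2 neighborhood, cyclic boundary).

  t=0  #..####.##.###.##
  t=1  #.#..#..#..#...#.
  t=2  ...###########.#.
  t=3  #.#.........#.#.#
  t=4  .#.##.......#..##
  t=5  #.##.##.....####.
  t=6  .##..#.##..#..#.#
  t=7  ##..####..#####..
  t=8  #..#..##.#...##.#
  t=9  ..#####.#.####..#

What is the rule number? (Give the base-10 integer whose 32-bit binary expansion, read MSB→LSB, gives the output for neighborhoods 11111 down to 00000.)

  #####|.  b31=0 t=2,i=5
  ####.|#  b30=1 t=0,i=5
  ###.#|.  b29=0 t=0,i=6
  ###..|#  b28=1 t=0,i=0
  ##.##|.  b27=0 t=0,i=7
  ##.#.|#  b26=1 t=2,i=14
  ##..#|.  b25=0 t=0,i=1
  ##...|#  b24=1 t=4,i=5
  #.###|#  b23=1 t=0,i=11
  #.##.|#  b22=1 t=0,i=8
  #.#.#|.  b21=0 t=1,i=0
  #.#..|.  b20=0 t=1,i=2
  #..##|#  b19=1 t=0,i=2
  #..#.|#  b18=1 t=1,i=4
  #...#|#  b17=1 t=1,i=13
  #....|#  b16=1 t=2,i=0
  .####|.  b15=0 t=0,i=4
  .###.|.  b14=0 t=0,i=12
  .##.#|.  b13=0 t=0,i=9
  .##..|.  b12=0 t=4,i=4
  .#.##|#  b11=1 t=3,i=15
  .#.#.|.  b10=0 t=1,i=1
  .#..#|#  b9=1 t=1,i=3
  .#...|#  b8=1 t=1,i=12
  ..###|.  b7=0 t=0,i=3
  ..##.|#  b6=1 t=4,i=15
  ..#.#|#  b5=1 t=1,i=15
  ..#..|#  b4=1 t=1,i=5
  ...##|#  b3=1 t=2,i=2
  ...#.|.  b2=0 t=1,i=14
  ....#|.  b1=0 t=2,i=1
  .....|.  b0=0 t=3,i=5
  bits 01010101110011110000101101111000 = 1439632248

1439632248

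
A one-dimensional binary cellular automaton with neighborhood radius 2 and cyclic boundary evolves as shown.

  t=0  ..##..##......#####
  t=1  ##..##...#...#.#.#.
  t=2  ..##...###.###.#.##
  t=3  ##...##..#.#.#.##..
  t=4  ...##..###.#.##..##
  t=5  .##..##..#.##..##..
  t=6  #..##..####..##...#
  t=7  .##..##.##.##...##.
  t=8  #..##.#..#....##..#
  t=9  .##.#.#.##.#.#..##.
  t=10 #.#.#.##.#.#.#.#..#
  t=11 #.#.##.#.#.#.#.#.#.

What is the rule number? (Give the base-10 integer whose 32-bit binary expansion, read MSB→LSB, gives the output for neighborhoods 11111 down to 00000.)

1656727612

  ##### -> .   bit 31 = 0  t=0,i=16
  ####. -> #   bit 30 = 1  t=0,i=17
  ###.# -> #   bit 29 = 1  t=2,i=9
  ###.. -> .   bit 28 = 0  t=0,i=18
  ##.## -> .   bit 27 = 0  t=2,i=10
  ##.#. -> .   bit 26 = 0  t=2,i=14
  ##..# -> #   bit 25 = 1  t=0,i=0
  ##... -> .   bit 24 = 0  t=0,i=8
  #.### -> #   bit 23 = 1  t=2,i=11
  #.##. -> .   bit 22 = 0  t=1,i=0
  #.#.# -> #   bit 21 = 1  t=1,i=15
  #.#.. -> #   bit 20 = 1  t=8,i=6
  #..## -> #   bit 19 = 1  t=0,i=1
  #..#. -> #   bit 18 = 1  t=3,i=8
  #...# -> #   bit 17 = 1  t=1,i=7
  #.... -> #   bit 16 = 1  t=0,i=9
  .#### -> #   bit 15 = 1  t=0,i=15
  .###. -> .   bit 14 = 0  t=2,i=8
  .##.# -> #   bit 13 = 1  t=7,i=6
  .##.. -> .   bit 12 = 0  t=0,i=3
  .#.## -> #   bit 11 = 1  t=1,i=18
  .#.#. -> .   bit 10 = 0  t=1,i=14
  .#..# -> .   bit 9 = 0  t=8,i=7
  .#... -> .   bit 8 = 0  t=1,i=10
  ..### -> .   bit 7 = 0  t=0,i=14
  ..##. -> .   bit 6 = 0  t=0,i=2
  ..#.# -> #   bit 5 = 1  t=1,i=13
  ..#.. -> #   bit 4 = 1  t=1,i=9
  ...## -> #   bit 3 = 1  t=0,i=13
  ...#. -> #   bit 2 = 1  t=1,i=8
  ....# -> .   bit 1 = 0  t=0,i=12
  ..... -> .   bit 0 = 0  t=0,i=10
  bits 01100010101111111010100000111100 = 1656727612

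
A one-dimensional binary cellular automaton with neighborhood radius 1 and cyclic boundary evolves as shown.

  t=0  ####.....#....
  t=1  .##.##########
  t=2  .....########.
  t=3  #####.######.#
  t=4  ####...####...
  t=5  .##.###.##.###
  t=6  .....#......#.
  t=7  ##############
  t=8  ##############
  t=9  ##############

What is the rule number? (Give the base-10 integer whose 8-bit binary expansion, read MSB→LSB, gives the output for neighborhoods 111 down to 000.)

151

  ### -> #   bit 7 = 1  t=0,i=1
  ##. -> .   bit 6 = 0  t=0,i=3
  #.# -> .   bit 5 = 0  t=1,i=0
  #.. -> #   bit 4 = 1  t=0,i=4
  .## -> .   bit 3 = 0  t=0,i=0
  .#. -> #   bit 2 = 1  t=0,i=9
  ..# -> #   bit 1 = 1  t=0,i=8
  ... -> #   bit 0 = 1  t=0,i=5
  bits 10010111 = 151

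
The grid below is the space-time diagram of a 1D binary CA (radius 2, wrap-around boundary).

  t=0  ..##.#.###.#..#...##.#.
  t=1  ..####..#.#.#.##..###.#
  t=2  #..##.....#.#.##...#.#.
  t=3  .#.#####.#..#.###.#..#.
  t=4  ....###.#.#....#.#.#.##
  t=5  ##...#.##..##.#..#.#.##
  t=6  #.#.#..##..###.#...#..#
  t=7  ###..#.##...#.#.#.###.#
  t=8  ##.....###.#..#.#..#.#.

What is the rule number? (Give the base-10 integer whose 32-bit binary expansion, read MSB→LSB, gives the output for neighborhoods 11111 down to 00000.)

  ##### -> #   bit 31 = 1  t=3,i=5
  ####. -> #   bit 30 = 1  t=1,i=4
  ###.# -> .   bit 29 = 0  t=0,i=9
  ###.. -> .   bit 28 = 0  t=1,i=5
  ##.## -> #   bit 27 = 1  t=7,i=21
  ##.#. -> #   bit 26 = 1  t=0,i=4
  ##..# -> .   bit 25 = 0  t=1,i=6
  ##... -> #   bit 24 = 1  t=2,i=5
  #.### -> .   bit 23 = 0  t=0,i=7
  #.##. -> #   bit 22 = 1  t=1,i=14
  #.#.# -> #   bit 21 = 1  t=0,i=5
  #.#.. -> .   bit 20 = 0  t=0,i=11
  #..## -> .   bit 19 = 0  t=1,i=1
  #..#. -> .   bit 18 = 0  t=0,i=13
  #...# -> .   bit 17 = 0  t=0,i=0
  #.... -> #   bit 16 = 1  t=2,i=6
  .#### -> #   bit 15 = 1  t=1,i=3
  .###. -> #   bit 14 = 1  t=0,i=8
  .##.# -> #   bit 13 = 1  t=0,i=3
  .##.. -> #   bit 12 = 1  t=1,i=15
  .#.## -> .   bit 11 = 0  t=0,i=6
  .#.#. -> .   bit 10 = 0  t=1,i=9
  .#..# -> #   bit 9 = 1  t=0,i=12
  .#... -> #   bit 8 = 1  t=0,i=15
  ..### -> .   bit 7 = 0  t=1,i=2
  ..##. -> #   bit 6 = 1  t=0,i=2
  ..#.# -> .   bit 5 = 0  t=1,i=8
  ..#.. -> #   bit 4 = 1  t=0,i=14
  ...## -> .   bit 3 = 0  t=0,i=1
  ...#. -> #   bit 2 = 1  t=2,i=9
  ....# -> .   bit 1 = 0  t=2,i=8
  ..... -> #   bit 0 = 1  t=2,i=7
  bits 11001101011000011111001101010101 = 3445748565

3445748565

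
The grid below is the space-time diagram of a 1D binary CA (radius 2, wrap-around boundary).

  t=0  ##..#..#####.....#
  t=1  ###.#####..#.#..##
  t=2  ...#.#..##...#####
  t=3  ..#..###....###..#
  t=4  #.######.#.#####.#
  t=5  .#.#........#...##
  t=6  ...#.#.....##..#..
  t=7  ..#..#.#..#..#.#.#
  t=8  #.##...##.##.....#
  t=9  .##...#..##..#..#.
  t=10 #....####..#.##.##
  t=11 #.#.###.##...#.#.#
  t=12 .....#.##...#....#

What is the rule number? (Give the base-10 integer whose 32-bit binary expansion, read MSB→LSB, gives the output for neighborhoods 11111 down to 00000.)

  nb #####: next=.  (t=0,i=9, bit31=0)
  nb ####.: next=.  (t=0,i=10, bit30=0)
  nb ###.#: next=.  (t=1,i=2, bit29=0)
  nb ###..: next=#  (t=0,i=1, bit28=1)
  nb ##.##: next=#  (t=1,i=3, bit27=1)
  nb ##.#.: next=.  (t=4,i=8, bit26=0)
  nb ##..#: next=#  (t=0,i=2, bit25=1)
  nb ##...: next=.  (t=0,i=12, bit24=0)
  nb #.###: next=.  (t=1,i=4, bit23=0)
  nb #.##.: next=#  (t=4,i=17, bit22=1)
  nb #.#.#: next=.  (t=4,i=9, bit21=0)
  nb #.#..: next=#  (t=1,i=13, bit20=1)
  nb #..##: next=#  (t=0,i=6, bit19=1)
  nb #..#.: next=.  (t=0,i=3, bit18=0)
  nb #...#: next=.  (t=2,i=1, bit17=0)
  nb #....: next=#  (t=0,i=13, bit16=1)
  nb .####: next=#  (t=0,i=8, bit15=1)
  nb .###.: next=#  (t=0,i=0, bit14=1)
  nb .##.#: next=.  (t=4,i=0, bit13=0)
  nb .##..: next=.  (t=2,i=9, bit12=0)
  nb .#.##: next=.  (t=4,i=10, bit11=0)
  nb .#.#.: next=.  (t=1,i=12, bit10=0)
  nb .#..#: next=#  (t=0,i=5, bit9=1)
  nb .#...: next=.  (t=5,i=4, bit8=0)
  nb ..###: next=#  (t=0,i=7, bit7=1)
  nb ..##.: next=.  (t=2,i=8, bit6=0)
  nb ..#.#: next=.  (t=1,i=11, bit5=0)
  nb ..#..: next=#  (t=0,i=4, bit4=1)
  nb ...##: next=#  (t=0,i=16, bit3=1)
  nb ...#.: next=#  (t=2,i=2, bit2=1)
  nb ....#: next=.  (t=0,i=15, bit1=0)
  nb .....: next=.  (t=0,i=14, bit0=0)
  bits 00011010010110011100001010011100 = 442090140

442090140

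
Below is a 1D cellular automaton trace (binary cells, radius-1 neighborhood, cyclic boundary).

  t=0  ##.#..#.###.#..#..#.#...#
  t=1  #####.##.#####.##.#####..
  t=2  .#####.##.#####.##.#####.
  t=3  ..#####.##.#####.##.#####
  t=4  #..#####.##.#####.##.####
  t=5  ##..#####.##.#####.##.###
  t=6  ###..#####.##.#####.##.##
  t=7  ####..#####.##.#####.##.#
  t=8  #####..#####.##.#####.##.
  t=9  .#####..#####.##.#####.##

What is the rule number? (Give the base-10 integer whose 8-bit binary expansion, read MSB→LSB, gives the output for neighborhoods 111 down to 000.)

  [7] ### => #  t=0,i=0
  [6] ##. => #  t=0,i=1
  [5] #.# => #  t=0,i=2
  [4] #.. => #  t=0,i=4
  [3] .## => .  t=0,i=8
  [2] .#. => #  t=0,i=3
  [1] ..# => .  t=0,i=5
  [0] ... => #  t=0,i=22
  bits 11110101 = 245

245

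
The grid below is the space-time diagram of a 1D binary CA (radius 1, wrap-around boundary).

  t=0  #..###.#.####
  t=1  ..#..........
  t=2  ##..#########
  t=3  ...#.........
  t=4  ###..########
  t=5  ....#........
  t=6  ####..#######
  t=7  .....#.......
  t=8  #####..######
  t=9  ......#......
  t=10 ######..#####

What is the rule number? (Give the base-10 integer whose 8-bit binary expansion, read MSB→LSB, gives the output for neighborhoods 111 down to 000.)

3

  ### -> .   bit 7 = 0  t=0,i=4
  ##. -> .   bit 6 = 0  t=0,i=0
  #.# -> .   bit 5 = 0  t=0,i=6
  #.. -> .   bit 4 = 0  t=0,i=1
  .## -> .   bit 3 = 0  t=0,i=3
  .#. -> .   bit 2 = 0  t=0,i=7
  ..# -> #   bit 1 = 1  t=0,i=2
  ... -> #   bit 0 = 1  t=1,i=0
  bits 00000011 = 3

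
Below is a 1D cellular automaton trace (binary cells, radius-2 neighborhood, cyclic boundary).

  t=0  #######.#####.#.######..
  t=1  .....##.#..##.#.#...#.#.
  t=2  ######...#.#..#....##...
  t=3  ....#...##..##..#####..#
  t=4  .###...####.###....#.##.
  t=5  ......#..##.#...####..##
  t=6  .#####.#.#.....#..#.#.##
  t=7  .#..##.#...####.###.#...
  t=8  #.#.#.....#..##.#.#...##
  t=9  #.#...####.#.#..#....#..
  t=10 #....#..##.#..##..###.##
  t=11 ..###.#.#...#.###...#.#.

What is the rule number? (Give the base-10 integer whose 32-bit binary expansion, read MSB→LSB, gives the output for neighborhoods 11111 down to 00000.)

1654985327

  [31] ##### => .  t=0,i=2
  [30] ####. => #  t=0,i=5
  [29] ###.# => #  t=0,i=6
  [28] ###.. => .  t=0,i=21
  [27] ##.## => .  t=0,i=7
  [26] ##.#. => .  t=0,i=13
  [25] ##..# => #  t=0,i=22
  [24] ##... => .  t=2,i=6
  [23] #.### => #  t=0,i=8
  [22] #.##. => .  t=4,i=21
  [21] #.#.# => #  t=0,i=14
  [20] #.#.. => .  t=1,i=8
  [19] #..## => .  t=0,i=23
  [18] #..#. => #  t=2,i=13
  [17] #...# => .  t=1,i=18
  [16] #.... => #  t=1,i=0
  [15] .#### => .  t=0,i=1
  [14] .###. => .  t=4,i=2
  [13] .##.# => .  t=1,i=6
  [12] .##.. => #  t=2,i=20
  [11] .#.## => .  t=0,i=15
  [10] .#.#. => .  t=1,i=15
  [9] .#..# => #  t=1,i=9
  [8] .#... => .  t=1,i=17
  [7] ..### => .  t=0,i=0
  [6] ..##. => #  t=1,i=5
  [5] ..#.# => #  t=1,i=20
  [4] ..#.. => .  t=2,i=14
  [3] ...## => #  t=1,i=4
  [2] ...#. => #  t=1,i=19
  [1] ....# => #  t=1,i=3
  [0] ..... => #  t=1,i=1
  bits 01100010101001010001001001101111 = 1654985327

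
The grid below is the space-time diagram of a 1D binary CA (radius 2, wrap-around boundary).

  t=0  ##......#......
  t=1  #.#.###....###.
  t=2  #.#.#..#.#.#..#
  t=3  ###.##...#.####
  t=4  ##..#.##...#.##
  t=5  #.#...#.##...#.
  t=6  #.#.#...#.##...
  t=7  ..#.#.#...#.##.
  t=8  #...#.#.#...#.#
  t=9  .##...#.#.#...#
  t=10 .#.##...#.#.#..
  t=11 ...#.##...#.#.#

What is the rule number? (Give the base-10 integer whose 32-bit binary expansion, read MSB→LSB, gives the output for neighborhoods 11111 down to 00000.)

  [31] ##### => #  t=3,i=0
  [30] ####. => #  t=3,i=1
  [29] ###.# => .  t=1,i=13
  [28] ###.. => .  t=1,i=6
  [27] ##.## => .  t=3,i=3
  [26] ##.#. => #  t=1,i=14
  [25] ##..# => #  t=4,i=2
  [24] ##... => #  t=0,i=2
  [23] #.### => #  t=1,i=4
  [22] #.##. => #  t=3,i=4
  [21] #.#.# => #  t=1,i=0
  [20] #.#.. => #  t=2,i=4
  [19] #..## => #  t=2,i=13
  [18] #..#. => .  t=2,i=6
  [17] #...# => #  t=3,i=7
  [16] #.... => .  t=0,i=3
  [15] .#### => .  t=3,i=12
  [14] .###. => .  t=1,i=5
  [13] .##.# => #  t=2,i=0
  [12] .##.. => .  t=0,i=1
  [11] .#.## => .  t=1,i=3
  [10] .#.#. => .  t=1,i=1
  [9] .#..# => #  t=2,i=5
  [8] .#... => .  t=0,i=9
  [7] ..### => #  t=1,i=11
  [6] ..##. => #  t=0,i=0
  [5] ..#.# => .  t=2,i=7
  [4] ..#.. => .  t=0,i=8
  [3] ...## => .  t=0,i=14
  [2] ...#. => .  t=0,i=7
  [1] ....# => #  t=0,i=6
  [0] ..... => #  t=0,i=4
  bits 11000111111110100010001011000011 = 3355058883

3355058883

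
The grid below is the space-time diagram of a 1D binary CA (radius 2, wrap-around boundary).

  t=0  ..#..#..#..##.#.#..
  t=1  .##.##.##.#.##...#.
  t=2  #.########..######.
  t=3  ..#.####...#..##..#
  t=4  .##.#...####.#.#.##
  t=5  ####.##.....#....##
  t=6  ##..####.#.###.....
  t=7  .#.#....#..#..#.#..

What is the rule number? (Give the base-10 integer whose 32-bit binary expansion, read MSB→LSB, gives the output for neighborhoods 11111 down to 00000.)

2379100469

  nb #####: next=#  (t=2,i=4, bit31=1)
  nb ####.: next=.  (t=2,i=8, bit30=0)
  nb ###.#: next=.  (t=2,i=17, bit29=0)
  nb ###..: next=.  (t=2,i=9, bit28=0)
  nb ##.##: next=#  (t=1,i=3, bit27=1)
  nb ##.#.: next=#  (t=0,i=13, bit26=1)
  nb ##..#: next=.  (t=2,i=10, bit25=0)
  nb ##...: next=#  (t=1,i=14, bit24=1)
  nb #.###: next=#  (t=2,i=2, bit23=1)
  nb #.##.: next=#  (t=1,i=4, bit22=1)
  nb #.#.#: next=.  (t=0,i=14, bit21=0)
  nb #.#..: next=.  (t=0,i=16, bit20=0)
  nb #..##: next=#  (t=0,i=10, bit19=1)
  nb #..#.: next=#  (t=0,i=4, bit18=1)
  nb #...#: next=#  (t=1,i=15, bit17=1)
  nb #....: next=.  (t=0,i=18, bit16=0)
  nb .####: next=.  (t=2,i=3, bit15=0)
  nb .###.: next=.  (t=6,i=12, bit14=0)
  nb .##.#: next=#  (t=0,i=12, bit13=1)
  nb .##..: next=#  (t=1,i=13, bit12=1)
  nb .#.##: next=.  (t=1,i=11, bit11=0)
  nb .#.#.: next=.  (t=0,i=15, bit10=0)
  nb .#..#: next=.  (t=0,i=3, bit9=0)
  nb .#...: next=#  (t=0,i=17, bit8=1)
  nb ..###: next=.  (t=2,i=12, bit7=0)
  nb ..##.: next=.  (t=0,i=11, bit6=0)
  nb ..#.#: next=#  (t=3,i=2, bit5=1)
  nb ..#..: next=#  (t=0,i=2, bit4=1)
  nb ...##: next=.  (t=4,i=7, bit3=0)
  nb ...#.: next=#  (t=0,i=1, bit2=1)
  nb ....#: next=.  (t=0,i=0, bit1=0)
  nb .....: next=#  (t=5,i=9, bit0=1)
  bits 10001101110011100011000100110101 = 2379100469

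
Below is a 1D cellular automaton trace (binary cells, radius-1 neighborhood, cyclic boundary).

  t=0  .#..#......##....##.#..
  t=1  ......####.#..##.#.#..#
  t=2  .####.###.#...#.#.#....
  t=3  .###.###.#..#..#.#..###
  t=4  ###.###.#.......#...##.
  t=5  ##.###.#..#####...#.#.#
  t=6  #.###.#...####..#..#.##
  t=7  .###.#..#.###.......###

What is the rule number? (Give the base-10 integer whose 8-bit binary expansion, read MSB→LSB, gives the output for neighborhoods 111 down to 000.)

  ### -> #   bit 7 = 1  t=1,i=7
  ##. -> .   bit 6 = 0  t=0,i=12
  #.# -> #   bit 5 = 1  t=0,i=19
  #.. -> .   bit 4 = 0  t=0,i=2
  .## -> #   bit 3 = 1  t=0,i=11
  .#. -> .   bit 2 = 0  t=0,i=1
  ..# -> .   bit 1 = 0  t=0,i=0
  ... -> #   bit 0 = 1  t=0,i=6
  bits 10101001 = 169

169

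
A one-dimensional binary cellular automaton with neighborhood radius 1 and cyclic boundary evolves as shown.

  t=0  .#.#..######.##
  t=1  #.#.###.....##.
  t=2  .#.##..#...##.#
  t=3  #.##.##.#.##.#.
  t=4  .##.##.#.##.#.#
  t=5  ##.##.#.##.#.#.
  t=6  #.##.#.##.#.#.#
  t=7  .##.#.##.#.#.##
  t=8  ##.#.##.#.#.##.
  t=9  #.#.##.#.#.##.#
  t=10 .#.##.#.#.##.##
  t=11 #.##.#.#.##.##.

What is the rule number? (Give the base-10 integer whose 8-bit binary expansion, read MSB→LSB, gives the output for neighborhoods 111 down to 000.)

58

  [7] ### => .  t=0,i=7
  [6] ##. => .  t=0,i=11
  [5] #.# => #  t=0,i=0
  [4] #.. => #  t=0,i=4
  [3] .## => #  t=0,i=6
  [2] .#. => .  t=0,i=1
  [1] ..# => #  t=0,i=5
  [0] ... => .  t=1,i=8
  bits 00111010 = 58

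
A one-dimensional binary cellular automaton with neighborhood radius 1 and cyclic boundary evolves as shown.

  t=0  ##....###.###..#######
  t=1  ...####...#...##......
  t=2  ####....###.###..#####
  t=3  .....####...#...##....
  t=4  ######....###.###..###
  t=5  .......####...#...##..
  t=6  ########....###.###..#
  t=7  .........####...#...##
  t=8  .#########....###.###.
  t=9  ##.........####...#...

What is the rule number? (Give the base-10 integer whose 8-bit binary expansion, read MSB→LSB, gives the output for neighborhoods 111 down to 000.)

  ### -> .   bit 7 = 0  t=0,i=0
  ##. -> .   bit 6 = 0  t=0,i=1
  #.# -> .   bit 5 = 0  t=0,i=9
  #.. -> .   bit 4 = 0  t=0,i=2
  .## -> #   bit 3 = 1  t=0,i=6
  .#. -> #   bit 2 = 1  t=1,i=10
  ..# -> #   bit 1 = 1  t=0,i=5
  ... -> #   bit 0 = 1  t=0,i=3
  bits 00001111 = 15

15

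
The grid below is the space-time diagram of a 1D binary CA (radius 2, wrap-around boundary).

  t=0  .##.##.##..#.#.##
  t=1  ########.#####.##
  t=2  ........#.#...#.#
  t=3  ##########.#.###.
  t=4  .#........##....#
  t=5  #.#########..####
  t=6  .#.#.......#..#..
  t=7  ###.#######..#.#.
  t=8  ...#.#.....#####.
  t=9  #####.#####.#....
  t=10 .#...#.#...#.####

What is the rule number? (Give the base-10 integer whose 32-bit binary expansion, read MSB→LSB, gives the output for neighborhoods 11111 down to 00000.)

  ##### -> .   bit 31 = 0  t=1,i=0
  ####. -> .   bit 30 = 0  t=1,i=6
  ###.# -> .   bit 29 = 0  t=1,i=7
  ###.. -> .   bit 28 = 0  t=5,i=10
  ##.## -> #   bit 27 = 1  t=0,i=0
  ##.#. -> #   bit 26 = 1  t=3,i=10
  ##..# -> #   bit 25 = 1  t=0,i=9
  ##... -> .   bit 24 = 0  t=4,i=12
  #.### -> .   bit 23 = 0  t=1,i=9
  #.##. -> #   bit 22 = 1  t=0,i=1
  #.#.# -> #   bit 21 = 1  t=0,i=13
  #.#.. -> .   bit 20 = 0  t=2,i=10
  #..## -> .   bit 19 = 0  t=5,i=12
  #..#. -> #   bit 18 = 1  t=0,i=10
  #...# -> .   bit 17 = 0  t=2,i=12
  #.... -> #   bit 16 = 1  t=2,i=1
  .#### -> #   bit 15 = 1  t=1,i=10
  .###. -> .   bit 14 = 0  t=3,i=14
  .##.# -> #   bit 13 = 1  t=0,i=2
  .##.. -> .   bit 12 = 0  t=0,i=8
  .#.## -> .   bit 11 = 0  t=0,i=14
  .#.#. -> #   bit 10 = 1  t=0,i=12
  .#..# -> .   bit 9 = 0  t=6,i=12
  .#... -> #   bit 8 = 1  t=2,i=0
  ..### -> .   bit 7 = 0  t=5,i=13
  ..##. -> #   bit 6 = 1  t=4,i=10
  ..#.# -> #   bit 5 = 1  t=0,i=11
  ..#.. -> .   bit 4 = 0  t=6,i=11
  ...## -> #   bit 3 = 1  t=4,i=9
  ...#. -> #   bit 2 = 1  t=2,i=7
  ....# -> #   bit 1 = 1  t=2,i=6
  ..... -> #   bit 0 = 1  t=2,i=2
  bits 00001110011001011010010101101111 = 241542511

241542511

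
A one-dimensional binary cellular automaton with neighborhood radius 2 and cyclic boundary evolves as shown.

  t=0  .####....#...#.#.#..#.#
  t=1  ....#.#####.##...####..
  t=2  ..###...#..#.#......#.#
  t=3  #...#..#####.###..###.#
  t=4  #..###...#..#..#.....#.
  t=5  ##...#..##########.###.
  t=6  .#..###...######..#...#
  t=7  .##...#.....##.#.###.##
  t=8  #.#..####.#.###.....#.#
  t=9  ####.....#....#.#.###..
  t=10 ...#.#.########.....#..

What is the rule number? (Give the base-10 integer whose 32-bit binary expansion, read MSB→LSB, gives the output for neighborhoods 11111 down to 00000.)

2618635126

  [31] ##### => #  t=1,i=8
  [30] ####. => .  t=0,i=3
  [29] ###.# => .  t=1,i=10
  [28] ###.. => #  t=0,i=4
  [27] ##.## => #  t=1,i=11
  [26] ##.#. => #  t=7,i=14
  [25] ##..# => .  t=3,i=16
  [24] ##... => .  t=0,i=5
  [23] #.### => .  t=0,i=1
  [22] #.##. => .  t=1,i=12
  [21] #.#.# => .  t=0,i=15
  [20] #.#.. => #  t=0,i=17
  [19] #..## => .  t=2,i=1
  [18] #..#. => #  t=0,i=19
  [17] #...# => .  t=0,i=11
  [16] #.... => #  t=0,i=6
  [15] .#### => .  t=0,i=2
  [14] .###. => .  t=2,i=3
  [13] .##.# => #  t=7,i=13
  [12] .##.. => #  t=1,i=13
  [11] .#.## => .  t=0,i=0
  [10] .#.#. => .  t=0,i=14
  [9] .#..# => #  t=0,i=18
  [8] .#... => #  t=0,i=10
  [7] ..### => .  t=1,i=17
  [6] ..##. => #  t=7,i=12
  [5] ..#.# => #  t=0,i=13
  [4] ..#.. => #  t=0,i=9
  [3] ...## => .  t=1,i=16
  [2] ...#. => #  t=0,i=8
  [1] ....# => #  t=0,i=7
  [0] ..... => .  t=1,i=0
  bits 10011100000101010011001101110110 = 2618635126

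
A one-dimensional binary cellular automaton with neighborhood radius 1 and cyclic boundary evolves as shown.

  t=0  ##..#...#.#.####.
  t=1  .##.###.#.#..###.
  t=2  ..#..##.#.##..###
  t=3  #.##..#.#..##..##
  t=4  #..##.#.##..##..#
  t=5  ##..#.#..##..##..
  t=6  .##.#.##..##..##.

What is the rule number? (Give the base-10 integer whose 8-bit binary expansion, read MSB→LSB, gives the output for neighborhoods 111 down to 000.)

213

  [7] ### => #  t=0,i=13
  [6] ##. => #  t=0,i=1
  [5] #.# => .  t=0,i=9
  [4] #.. => #  t=0,i=2
  [3] .## => .  t=0,i=0
  [2] .#. => #  t=0,i=4
  [1] ..# => .  t=0,i=3
  [0] ... => #  t=0,i=6
  bits 11010101 = 213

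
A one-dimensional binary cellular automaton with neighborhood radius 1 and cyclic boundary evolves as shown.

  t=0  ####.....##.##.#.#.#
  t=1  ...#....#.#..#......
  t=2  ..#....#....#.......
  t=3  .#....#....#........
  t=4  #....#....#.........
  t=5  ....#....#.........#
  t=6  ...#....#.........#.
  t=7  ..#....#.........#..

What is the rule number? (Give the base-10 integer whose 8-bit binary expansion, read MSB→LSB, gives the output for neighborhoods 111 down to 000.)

  ### -> .   bit 7 = 0  t=0,i=0
  ##. -> #   bit 6 = 1  t=0,i=3
  #.# -> .   bit 5 = 0  t=0,i=11
  #.. -> .   bit 4 = 0  t=0,i=4
  .## -> .   bit 3 = 0  t=0,i=9
  .#. -> .   bit 2 = 0  t=0,i=15
  ..# -> #   bit 1 = 1  t=0,i=8
  ... -> .   bit 0 = 0  t=0,i=5
  bits 01000010 = 66

66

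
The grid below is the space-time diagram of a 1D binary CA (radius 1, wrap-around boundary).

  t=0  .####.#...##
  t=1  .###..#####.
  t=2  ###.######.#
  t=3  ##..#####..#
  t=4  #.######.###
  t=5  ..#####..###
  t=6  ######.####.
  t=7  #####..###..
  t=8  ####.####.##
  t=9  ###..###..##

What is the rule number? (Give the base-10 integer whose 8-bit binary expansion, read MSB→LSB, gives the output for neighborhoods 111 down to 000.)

  [7] ### => #  t=0,i=2
  [6] ##. => .  t=0,i=4
  [5] #.# => .  t=0,i=0
  [4] #.. => #  t=0,i=7
  [3] .## => #  t=0,i=1
  [2] .#. => #  t=0,i=6
  [1] ..# => #  t=0,i=9
  [0] ... => #  t=0,i=8
  bits 10011111 = 159

159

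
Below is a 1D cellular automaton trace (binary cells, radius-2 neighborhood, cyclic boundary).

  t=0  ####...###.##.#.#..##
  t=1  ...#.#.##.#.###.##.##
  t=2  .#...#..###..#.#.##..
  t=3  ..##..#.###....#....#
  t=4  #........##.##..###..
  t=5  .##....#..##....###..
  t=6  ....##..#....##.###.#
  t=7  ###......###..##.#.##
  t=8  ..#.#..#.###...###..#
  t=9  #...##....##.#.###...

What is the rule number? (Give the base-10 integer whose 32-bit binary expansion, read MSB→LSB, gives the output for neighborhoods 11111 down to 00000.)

  #####|.  b31=0 t=0,i=0
  ####.|.  b30=0 t=0,i=2
  ###.#|.  b29=0 t=0,i=9
  ###..|#  b28=1 t=0,i=3
  ##.##|#  b27=1 t=0,i=10
  ##.#.|#  b26=1 t=0,i=13
  ##..#|.  b25=0 t=2,i=11
  ##...|.  b24=0 t=0,i=4
  #.###|.  b23=0 t=1,i=12
  #.##.|.  b22=0 t=0,i=11
  #.#.#|#  b21=1 t=0,i=14
  #.#..|#  b20=1 t=0,i=16
  #..##|.  b19=0 t=0,i=18
  #..#.|.  b18=0 t=2,i=12
  #...#|#  b17=1 t=0,i=5
  #....|#  b16=1 t=3,i=12
  .####|#  b15=1 t=0,i=20
  .###.|#  b14=1 t=0,i=8
  .##.#|#  b13=1 t=0,i=12
  .##..|.  b12=0 t=1,i=20
  .#.##|.  b11=0 t=1,i=6
  .#.#.|.  b10=0 t=0,i=15
  .#..#|#  b9=1 t=0,i=17
  .#...|#  b8=1 t=2,i=2
  ..###|#  b7=1 t=0,i=7
  ..##.|.  b6=0 t=3,i=2
  ..#.#|.  b5=0 t=1,i=3
  ..#..|.  b4=0 t=2,i=1
  ...##|.  b3=0 t=0,i=6
  ...#.|.  b2=0 t=1,i=2
  ....#|#  b1=1 t=3,i=13
  .....|.  b0=0 t=4,i=3
  bits 00011100001100111110001110000010 = 473162626

473162626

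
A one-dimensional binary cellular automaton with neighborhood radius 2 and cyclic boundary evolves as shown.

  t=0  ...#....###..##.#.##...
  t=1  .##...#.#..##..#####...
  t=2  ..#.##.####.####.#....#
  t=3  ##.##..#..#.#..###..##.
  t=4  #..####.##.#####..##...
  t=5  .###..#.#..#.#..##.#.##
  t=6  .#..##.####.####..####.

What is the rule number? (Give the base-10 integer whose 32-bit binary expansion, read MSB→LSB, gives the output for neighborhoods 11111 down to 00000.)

  nb #####: next=#  (t=1,i=17, bit31=1)
  nb ####.: next=.  (t=1,i=18, bit30=0)
  nb ###.#: next=#  (t=2,i=10, bit29=1)
  nb ###..: next=.  (t=0,i=10, bit28=0)
  nb ##.##: next=.  (t=2,i=6, bit27=0)
  nb ##.#.: next=#  (t=0,i=15, bit26=1)
  nb ##..#: next=#  (t=0,i=11, bit25=1)
  nb ##...: next=.  (t=0,i=20, bit24=0)
  nb #.###: next=#  (t=2,i=7, bit23=1)
  nb #.##.: next=#  (t=0,i=18, bit22=1)
  nb #.#.#: next=#  (t=0,i=16, bit21=1)
  nb #.#..: next=#  (t=1,i=8, bit20=1)
  nb #..##: next=#  (t=0,i=12, bit19=1)
  nb #..#.: next=#  (t=2,i=1, bit18=1)
  nb #...#: next=#  (t=1,i=4, bit17=1)
  nb #....: next=.  (t=0,i=5, bit16=0)
  nb .####: next=.  (t=1,i=16, bit15=0)
  nb .###.: next=.  (t=0,i=9, bit14=0)
  nb .##.#: next=.  (t=0,i=14, bit13=0)
  nb .##..: next=#  (t=0,i=19, bit12=1)
  nb .#.##: next=#  (t=0,i=17, bit11=1)
  nb .#.#.: next=#  (t=1,i=7, bit10=1)
  nb .#..#: next=#  (t=1,i=9, bit9=1)
  nb .#...: next=.  (t=0,i=4, bit8=0)
  nb ..###: next=#  (t=0,i=8, bit7=1)
  nb ..##.: next=.  (t=0,i=13, bit6=0)
  nb ..#.#: next=.  (t=1,i=6, bit5=0)
  nb ..#..: next=.  (t=0,i=3, bit4=0)
  nb ...##: next=.  (t=0,i=7, bit3=0)
  nb ...#.: next=#  (t=0,i=2, bit2=1)
  nb ....#: next=#  (t=0,i=1, bit1=1)
  nb .....: next=.  (t=0,i=0, bit0=0)
  bits 10100110111111100001111010000110 = 2801671814

2801671814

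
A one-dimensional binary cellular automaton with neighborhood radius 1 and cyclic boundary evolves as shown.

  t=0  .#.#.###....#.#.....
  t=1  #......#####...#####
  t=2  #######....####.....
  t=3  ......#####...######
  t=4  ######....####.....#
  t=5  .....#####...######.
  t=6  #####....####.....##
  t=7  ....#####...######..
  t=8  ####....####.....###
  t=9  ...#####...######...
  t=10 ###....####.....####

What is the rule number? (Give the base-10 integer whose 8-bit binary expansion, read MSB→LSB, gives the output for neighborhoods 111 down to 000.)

  [7] ### => .  t=0,i=6
  [6] ##. => #  t=0,i=7
  [5] #.# => .  t=0,i=2
  [4] #.. => #  t=0,i=8
  [3] .## => .  t=0,i=5
  [2] .#. => .  t=0,i=1
  [1] ..# => #  t=0,i=0
  [0] ... => #  t=0,i=9
  bits 01010011 = 83

83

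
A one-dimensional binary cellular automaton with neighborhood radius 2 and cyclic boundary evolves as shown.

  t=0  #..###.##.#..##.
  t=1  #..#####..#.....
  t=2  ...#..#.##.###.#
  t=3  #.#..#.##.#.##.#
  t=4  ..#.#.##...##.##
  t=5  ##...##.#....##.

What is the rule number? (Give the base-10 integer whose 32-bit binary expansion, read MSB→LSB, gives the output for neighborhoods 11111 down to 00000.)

1800751493

  nb #####: next=.  (t=1,i=5, bit31=0)
  nb ####.: next=#  (t=1,i=6, bit30=1)
  nb ###.#: next=#  (t=0,i=5, bit29=1)
  nb ###..: next=.  (t=1,i=7, bit28=0)
  nb ##.##: next=#  (t=0,i=6, bit27=1)
  nb ##.#.: next=.  (t=0,i=9, bit26=0)
  nb ##..#: next=#  (t=1,i=8, bit25=1)
  nb ##...: next=#  (t=4,i=8, bit24=1)
  nb #.###: next=.  (t=2,i=11, bit23=0)
  nb #.##.: next=#  (t=0,i=7, bit22=1)
  nb #.#.#: next=.  (t=3,i=10, bit21=0)
  nb #.#..: next=#  (t=0,i=0, bit20=1)
  nb #..##: next=.  (t=0,i=2, bit19=0)
  nb #..#.: next=#  (t=1,i=9, bit18=1)
  nb #...#: next=.  (t=2,i=1, bit17=0)
  nb #....: next=#  (t=1,i=12, bit16=1)
  nb .####: next=.  (t=1,i=4, bit15=0)
  nb .###.: next=#  (t=0,i=4, bit14=1)
  nb .##.#: next=.  (t=0,i=8, bit13=0)
  nb .##..: next=.  (t=4,i=7, bit12=0)
  nb .#.##: next=#  (t=2,i=7, bit11=1)
  nb .#.#.: next=.  (t=4,i=3, bit10=0)
  nb .#..#: next=.  (t=0,i=1, bit9=0)
  nb .#...: next=#  (t=1,i=11, bit8=1)
  nb ..###: next=#  (t=0,i=3, bit7=1)
  nb ..##.: next=.  (t=0,i=13, bit6=0)
  nb ..#.#: next=.  (t=2,i=6, bit5=0)
  nb ..#..: next=.  (t=1,i=0, bit4=0)
  nb ...##: next=.  (t=4,i=10, bit3=0)
  nb ...#.: next=#  (t=1,i=15, bit2=1)
  nb ....#: next=.  (t=1,i=14, bit1=0)
  nb .....: next=#  (t=1,i=13, bit0=1)
  bits 01101011010101010100100110000101 = 1800751493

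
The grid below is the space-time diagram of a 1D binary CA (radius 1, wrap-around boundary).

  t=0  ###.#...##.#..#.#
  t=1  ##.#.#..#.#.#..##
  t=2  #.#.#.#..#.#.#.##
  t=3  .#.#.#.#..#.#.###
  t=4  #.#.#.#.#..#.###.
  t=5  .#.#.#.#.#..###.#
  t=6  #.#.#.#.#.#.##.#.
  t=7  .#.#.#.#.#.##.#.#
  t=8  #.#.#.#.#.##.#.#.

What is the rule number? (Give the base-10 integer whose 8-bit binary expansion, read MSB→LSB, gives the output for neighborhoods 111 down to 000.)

184

  ###|#  b7=1 t=0,i=0
  ##.|.  b6=0 t=0,i=2
  #.#|#  b5=1 t=0,i=3
  #..|#  b4=1 t=0,i=5
  .##|#  b3=1 t=0,i=8
  .#.|.  b2=0 t=0,i=4
  ..#|.  b1=0 t=0,i=7
  ...|.  b0=0 t=0,i=6
  bits 10111000 = 184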